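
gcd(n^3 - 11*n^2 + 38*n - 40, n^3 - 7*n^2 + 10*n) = n^2 - 7*n + 10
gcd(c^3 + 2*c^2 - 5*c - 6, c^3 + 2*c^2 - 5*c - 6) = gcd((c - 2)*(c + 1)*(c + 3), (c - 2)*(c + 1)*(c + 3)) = c^3 + 2*c^2 - 5*c - 6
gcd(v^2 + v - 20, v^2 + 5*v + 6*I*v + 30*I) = v + 5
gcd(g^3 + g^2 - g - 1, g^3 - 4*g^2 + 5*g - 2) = g - 1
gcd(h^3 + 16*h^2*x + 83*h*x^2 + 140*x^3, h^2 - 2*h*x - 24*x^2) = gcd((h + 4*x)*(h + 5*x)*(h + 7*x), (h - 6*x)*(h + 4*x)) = h + 4*x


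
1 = 1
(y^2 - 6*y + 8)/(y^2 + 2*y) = (y^2 - 6*y + 8)/(y*(y + 2))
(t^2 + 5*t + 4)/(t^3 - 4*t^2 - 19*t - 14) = (t + 4)/(t^2 - 5*t - 14)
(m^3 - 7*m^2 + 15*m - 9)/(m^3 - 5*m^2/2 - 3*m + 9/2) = 2*(m - 3)/(2*m + 3)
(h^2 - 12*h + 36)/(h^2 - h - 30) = (h - 6)/(h + 5)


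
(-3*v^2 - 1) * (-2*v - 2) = 6*v^3 + 6*v^2 + 2*v + 2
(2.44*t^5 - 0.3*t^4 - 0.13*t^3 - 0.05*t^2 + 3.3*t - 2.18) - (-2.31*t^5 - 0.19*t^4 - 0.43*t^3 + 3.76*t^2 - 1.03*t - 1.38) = 4.75*t^5 - 0.11*t^4 + 0.3*t^3 - 3.81*t^2 + 4.33*t - 0.8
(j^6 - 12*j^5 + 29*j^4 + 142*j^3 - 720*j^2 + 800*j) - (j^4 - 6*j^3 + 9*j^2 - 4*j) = j^6 - 12*j^5 + 28*j^4 + 148*j^3 - 729*j^2 + 804*j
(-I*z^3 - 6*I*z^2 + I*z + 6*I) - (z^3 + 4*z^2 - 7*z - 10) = -z^3 - I*z^3 - 4*z^2 - 6*I*z^2 + 7*z + I*z + 10 + 6*I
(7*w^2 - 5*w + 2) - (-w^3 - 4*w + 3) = w^3 + 7*w^2 - w - 1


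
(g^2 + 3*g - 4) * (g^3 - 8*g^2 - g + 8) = g^5 - 5*g^4 - 29*g^3 + 37*g^2 + 28*g - 32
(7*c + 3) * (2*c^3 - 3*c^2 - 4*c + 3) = 14*c^4 - 15*c^3 - 37*c^2 + 9*c + 9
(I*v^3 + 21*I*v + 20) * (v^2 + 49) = I*v^5 + 70*I*v^3 + 20*v^2 + 1029*I*v + 980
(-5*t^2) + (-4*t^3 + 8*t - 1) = -4*t^3 - 5*t^2 + 8*t - 1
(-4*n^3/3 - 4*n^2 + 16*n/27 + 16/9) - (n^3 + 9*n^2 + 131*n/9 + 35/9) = -7*n^3/3 - 13*n^2 - 377*n/27 - 19/9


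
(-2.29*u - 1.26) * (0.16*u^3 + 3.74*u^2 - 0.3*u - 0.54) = -0.3664*u^4 - 8.7662*u^3 - 4.0254*u^2 + 1.6146*u + 0.6804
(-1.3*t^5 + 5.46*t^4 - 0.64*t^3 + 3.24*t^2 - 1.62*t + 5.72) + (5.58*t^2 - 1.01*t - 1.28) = -1.3*t^5 + 5.46*t^4 - 0.64*t^3 + 8.82*t^2 - 2.63*t + 4.44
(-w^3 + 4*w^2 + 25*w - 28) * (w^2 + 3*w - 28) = -w^5 + w^4 + 65*w^3 - 65*w^2 - 784*w + 784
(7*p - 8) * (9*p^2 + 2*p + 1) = 63*p^3 - 58*p^2 - 9*p - 8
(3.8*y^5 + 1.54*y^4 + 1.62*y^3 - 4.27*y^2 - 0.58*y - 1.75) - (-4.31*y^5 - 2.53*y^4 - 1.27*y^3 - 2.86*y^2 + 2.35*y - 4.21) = 8.11*y^5 + 4.07*y^4 + 2.89*y^3 - 1.41*y^2 - 2.93*y + 2.46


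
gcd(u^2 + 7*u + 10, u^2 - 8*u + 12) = 1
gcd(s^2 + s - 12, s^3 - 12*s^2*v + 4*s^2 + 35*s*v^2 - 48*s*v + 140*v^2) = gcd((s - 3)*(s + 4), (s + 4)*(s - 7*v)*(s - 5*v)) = s + 4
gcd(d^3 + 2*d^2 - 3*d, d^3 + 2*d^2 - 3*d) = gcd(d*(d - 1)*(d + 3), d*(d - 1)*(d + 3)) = d^3 + 2*d^2 - 3*d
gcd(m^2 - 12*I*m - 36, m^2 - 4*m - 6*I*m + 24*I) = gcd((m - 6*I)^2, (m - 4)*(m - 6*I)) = m - 6*I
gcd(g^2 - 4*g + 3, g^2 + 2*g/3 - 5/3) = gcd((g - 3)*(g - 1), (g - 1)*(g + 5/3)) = g - 1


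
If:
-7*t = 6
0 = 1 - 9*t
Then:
No Solution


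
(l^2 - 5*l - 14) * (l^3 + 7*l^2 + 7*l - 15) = l^5 + 2*l^4 - 42*l^3 - 148*l^2 - 23*l + 210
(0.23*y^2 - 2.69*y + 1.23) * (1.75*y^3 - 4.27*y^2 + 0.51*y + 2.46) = 0.4025*y^5 - 5.6896*y^4 + 13.7561*y^3 - 6.0582*y^2 - 5.9901*y + 3.0258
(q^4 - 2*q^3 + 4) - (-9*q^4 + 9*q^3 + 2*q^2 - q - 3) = 10*q^4 - 11*q^3 - 2*q^2 + q + 7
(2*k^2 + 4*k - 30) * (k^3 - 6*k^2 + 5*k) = 2*k^5 - 8*k^4 - 44*k^3 + 200*k^2 - 150*k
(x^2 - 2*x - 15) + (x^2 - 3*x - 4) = 2*x^2 - 5*x - 19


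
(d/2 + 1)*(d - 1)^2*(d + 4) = d^4/2 + 2*d^3 - 3*d^2/2 - 5*d + 4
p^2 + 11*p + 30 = (p + 5)*(p + 6)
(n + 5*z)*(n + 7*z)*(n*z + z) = n^3*z + 12*n^2*z^2 + n^2*z + 35*n*z^3 + 12*n*z^2 + 35*z^3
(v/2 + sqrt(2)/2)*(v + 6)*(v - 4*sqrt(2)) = v^3/2 - 3*sqrt(2)*v^2/2 + 3*v^2 - 9*sqrt(2)*v - 4*v - 24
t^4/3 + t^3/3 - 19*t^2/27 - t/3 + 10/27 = (t/3 + 1/3)*(t - 1)*(t - 2/3)*(t + 5/3)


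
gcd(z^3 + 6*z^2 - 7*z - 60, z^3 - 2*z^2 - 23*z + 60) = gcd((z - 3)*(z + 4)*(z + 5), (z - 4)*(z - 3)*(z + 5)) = z^2 + 2*z - 15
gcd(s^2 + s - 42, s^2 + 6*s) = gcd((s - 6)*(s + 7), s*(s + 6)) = 1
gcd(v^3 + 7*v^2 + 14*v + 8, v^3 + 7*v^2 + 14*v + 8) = v^3 + 7*v^2 + 14*v + 8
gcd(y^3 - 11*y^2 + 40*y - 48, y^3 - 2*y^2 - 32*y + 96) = y^2 - 8*y + 16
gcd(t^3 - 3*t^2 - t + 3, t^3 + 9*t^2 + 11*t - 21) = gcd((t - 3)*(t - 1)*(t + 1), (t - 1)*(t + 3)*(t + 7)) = t - 1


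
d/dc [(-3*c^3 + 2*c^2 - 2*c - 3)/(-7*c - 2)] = (42*c^3 + 4*c^2 - 8*c - 17)/(49*c^2 + 28*c + 4)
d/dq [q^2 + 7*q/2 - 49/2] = 2*q + 7/2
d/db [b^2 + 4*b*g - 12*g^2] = 2*b + 4*g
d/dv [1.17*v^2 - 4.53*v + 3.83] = 2.34*v - 4.53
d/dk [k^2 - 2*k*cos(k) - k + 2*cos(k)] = 2*k*sin(k) + 2*k - 2*sqrt(2)*sin(k + pi/4) - 1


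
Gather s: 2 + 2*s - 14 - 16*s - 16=-14*s - 28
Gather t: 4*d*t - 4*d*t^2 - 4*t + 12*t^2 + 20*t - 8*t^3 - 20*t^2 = -8*t^3 + t^2*(-4*d - 8) + t*(4*d + 16)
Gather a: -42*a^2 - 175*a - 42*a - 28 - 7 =-42*a^2 - 217*a - 35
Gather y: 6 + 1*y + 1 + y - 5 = 2*y + 2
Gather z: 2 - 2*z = 2 - 2*z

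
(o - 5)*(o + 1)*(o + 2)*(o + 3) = o^4 + o^3 - 19*o^2 - 49*o - 30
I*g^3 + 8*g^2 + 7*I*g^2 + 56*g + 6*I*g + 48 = (g + 6)*(g - 8*I)*(I*g + I)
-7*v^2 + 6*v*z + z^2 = (-v + z)*(7*v + z)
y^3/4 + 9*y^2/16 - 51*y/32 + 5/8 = (y/4 + 1)*(y - 5/4)*(y - 1/2)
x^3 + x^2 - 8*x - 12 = (x - 3)*(x + 2)^2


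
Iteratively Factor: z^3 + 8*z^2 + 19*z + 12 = (z + 1)*(z^2 + 7*z + 12) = (z + 1)*(z + 3)*(z + 4)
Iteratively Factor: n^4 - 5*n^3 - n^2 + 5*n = (n)*(n^3 - 5*n^2 - n + 5) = n*(n - 1)*(n^2 - 4*n - 5) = n*(n - 1)*(n + 1)*(n - 5)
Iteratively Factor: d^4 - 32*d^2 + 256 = (d + 4)*(d^3 - 4*d^2 - 16*d + 64) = (d + 4)^2*(d^2 - 8*d + 16) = (d - 4)*(d + 4)^2*(d - 4)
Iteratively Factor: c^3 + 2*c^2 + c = (c + 1)*(c^2 + c) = (c + 1)^2*(c)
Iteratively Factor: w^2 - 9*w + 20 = (w - 4)*(w - 5)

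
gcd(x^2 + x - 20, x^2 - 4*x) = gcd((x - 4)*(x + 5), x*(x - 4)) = x - 4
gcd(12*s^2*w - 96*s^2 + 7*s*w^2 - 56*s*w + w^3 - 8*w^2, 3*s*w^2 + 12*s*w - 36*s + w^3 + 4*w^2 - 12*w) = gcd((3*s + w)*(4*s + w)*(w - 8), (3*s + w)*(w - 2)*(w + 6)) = 3*s + w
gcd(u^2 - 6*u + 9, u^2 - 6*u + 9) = u^2 - 6*u + 9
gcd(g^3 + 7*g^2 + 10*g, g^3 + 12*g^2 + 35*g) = g^2 + 5*g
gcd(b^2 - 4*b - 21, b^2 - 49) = b - 7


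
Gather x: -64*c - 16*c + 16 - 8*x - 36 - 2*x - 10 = -80*c - 10*x - 30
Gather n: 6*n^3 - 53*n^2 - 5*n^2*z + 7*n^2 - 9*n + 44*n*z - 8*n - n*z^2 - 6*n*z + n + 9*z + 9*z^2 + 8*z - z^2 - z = 6*n^3 + n^2*(-5*z - 46) + n*(-z^2 + 38*z - 16) + 8*z^2 + 16*z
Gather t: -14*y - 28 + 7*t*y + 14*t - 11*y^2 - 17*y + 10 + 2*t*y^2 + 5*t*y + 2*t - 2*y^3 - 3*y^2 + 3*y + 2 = t*(2*y^2 + 12*y + 16) - 2*y^3 - 14*y^2 - 28*y - 16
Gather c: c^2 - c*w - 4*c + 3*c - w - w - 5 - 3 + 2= c^2 + c*(-w - 1) - 2*w - 6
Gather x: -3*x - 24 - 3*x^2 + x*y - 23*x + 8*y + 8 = -3*x^2 + x*(y - 26) + 8*y - 16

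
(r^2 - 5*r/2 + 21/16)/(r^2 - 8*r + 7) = (16*r^2 - 40*r + 21)/(16*(r^2 - 8*r + 7))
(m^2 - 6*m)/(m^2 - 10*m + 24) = m/(m - 4)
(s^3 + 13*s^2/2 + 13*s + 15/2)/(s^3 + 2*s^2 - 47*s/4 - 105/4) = 2*(s + 1)/(2*s - 7)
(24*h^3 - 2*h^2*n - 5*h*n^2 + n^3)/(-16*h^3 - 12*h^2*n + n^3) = (-3*h + n)/(2*h + n)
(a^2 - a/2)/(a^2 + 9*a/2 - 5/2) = a/(a + 5)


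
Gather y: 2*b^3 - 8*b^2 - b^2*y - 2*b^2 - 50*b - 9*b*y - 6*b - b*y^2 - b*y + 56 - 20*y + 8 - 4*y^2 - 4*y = 2*b^3 - 10*b^2 - 56*b + y^2*(-b - 4) + y*(-b^2 - 10*b - 24) + 64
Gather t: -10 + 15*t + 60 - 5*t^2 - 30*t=-5*t^2 - 15*t + 50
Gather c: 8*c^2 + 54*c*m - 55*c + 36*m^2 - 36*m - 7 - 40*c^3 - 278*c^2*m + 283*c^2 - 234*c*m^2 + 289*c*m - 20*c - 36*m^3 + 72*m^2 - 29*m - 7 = -40*c^3 + c^2*(291 - 278*m) + c*(-234*m^2 + 343*m - 75) - 36*m^3 + 108*m^2 - 65*m - 14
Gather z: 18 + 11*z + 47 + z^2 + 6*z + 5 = z^2 + 17*z + 70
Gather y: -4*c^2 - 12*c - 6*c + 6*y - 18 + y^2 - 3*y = -4*c^2 - 18*c + y^2 + 3*y - 18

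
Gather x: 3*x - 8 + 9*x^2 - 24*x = 9*x^2 - 21*x - 8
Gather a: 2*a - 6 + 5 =2*a - 1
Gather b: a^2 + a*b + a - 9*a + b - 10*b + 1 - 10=a^2 - 8*a + b*(a - 9) - 9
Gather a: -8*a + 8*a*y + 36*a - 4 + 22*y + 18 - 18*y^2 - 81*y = a*(8*y + 28) - 18*y^2 - 59*y + 14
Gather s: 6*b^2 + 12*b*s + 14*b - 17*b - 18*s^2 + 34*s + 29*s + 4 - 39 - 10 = 6*b^2 - 3*b - 18*s^2 + s*(12*b + 63) - 45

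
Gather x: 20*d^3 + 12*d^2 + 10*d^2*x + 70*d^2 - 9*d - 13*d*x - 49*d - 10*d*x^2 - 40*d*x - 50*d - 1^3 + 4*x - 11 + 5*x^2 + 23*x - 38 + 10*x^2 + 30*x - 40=20*d^3 + 82*d^2 - 108*d + x^2*(15 - 10*d) + x*(10*d^2 - 53*d + 57) - 90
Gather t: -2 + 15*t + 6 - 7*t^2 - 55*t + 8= -7*t^2 - 40*t + 12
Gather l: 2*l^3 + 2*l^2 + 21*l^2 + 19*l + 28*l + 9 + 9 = 2*l^3 + 23*l^2 + 47*l + 18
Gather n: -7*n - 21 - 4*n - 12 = -11*n - 33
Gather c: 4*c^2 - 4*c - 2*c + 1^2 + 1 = 4*c^2 - 6*c + 2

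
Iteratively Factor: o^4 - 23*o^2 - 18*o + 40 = (o - 5)*(o^3 + 5*o^2 + 2*o - 8) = (o - 5)*(o + 2)*(o^2 + 3*o - 4) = (o - 5)*(o - 1)*(o + 2)*(o + 4)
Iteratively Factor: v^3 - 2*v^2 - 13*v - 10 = (v + 2)*(v^2 - 4*v - 5) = (v - 5)*(v + 2)*(v + 1)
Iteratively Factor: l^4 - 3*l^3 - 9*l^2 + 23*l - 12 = (l + 3)*(l^3 - 6*l^2 + 9*l - 4) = (l - 1)*(l + 3)*(l^2 - 5*l + 4) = (l - 4)*(l - 1)*(l + 3)*(l - 1)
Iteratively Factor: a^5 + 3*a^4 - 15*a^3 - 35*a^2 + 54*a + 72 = (a + 3)*(a^4 - 15*a^2 + 10*a + 24) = (a + 3)*(a + 4)*(a^3 - 4*a^2 + a + 6) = (a - 3)*(a + 3)*(a + 4)*(a^2 - a - 2) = (a - 3)*(a - 2)*(a + 3)*(a + 4)*(a + 1)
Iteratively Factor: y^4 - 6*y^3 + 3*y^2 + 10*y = (y)*(y^3 - 6*y^2 + 3*y + 10) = y*(y - 5)*(y^2 - y - 2) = y*(y - 5)*(y - 2)*(y + 1)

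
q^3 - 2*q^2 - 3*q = q*(q - 3)*(q + 1)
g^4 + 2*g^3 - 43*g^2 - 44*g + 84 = (g - 6)*(g - 1)*(g + 2)*(g + 7)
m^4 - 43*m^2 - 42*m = m*(m - 7)*(m + 1)*(m + 6)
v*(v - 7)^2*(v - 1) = v^4 - 15*v^3 + 63*v^2 - 49*v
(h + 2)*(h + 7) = h^2 + 9*h + 14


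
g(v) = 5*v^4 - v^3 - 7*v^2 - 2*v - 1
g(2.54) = 140.49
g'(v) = 20*v^3 - 3*v^2 - 14*v - 2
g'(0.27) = -5.61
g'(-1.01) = -11.53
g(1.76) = 16.32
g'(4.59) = 1804.59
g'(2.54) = 270.83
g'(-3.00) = -527.00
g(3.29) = 466.85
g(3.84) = 918.64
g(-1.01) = 0.11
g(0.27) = -2.04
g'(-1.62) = -72.22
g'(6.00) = 4126.00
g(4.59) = 1964.96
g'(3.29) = 631.69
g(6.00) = 5999.00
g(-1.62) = 22.56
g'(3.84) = 1032.47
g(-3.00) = 374.00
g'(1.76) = 73.10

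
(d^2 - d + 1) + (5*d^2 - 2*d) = 6*d^2 - 3*d + 1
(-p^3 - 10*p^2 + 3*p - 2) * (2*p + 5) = -2*p^4 - 25*p^3 - 44*p^2 + 11*p - 10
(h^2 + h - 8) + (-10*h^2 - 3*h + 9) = -9*h^2 - 2*h + 1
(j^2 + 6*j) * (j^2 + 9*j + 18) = j^4 + 15*j^3 + 72*j^2 + 108*j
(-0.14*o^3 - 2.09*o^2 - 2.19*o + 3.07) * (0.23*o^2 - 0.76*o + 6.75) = -0.0322*o^5 - 0.3743*o^4 + 0.1397*o^3 - 11.737*o^2 - 17.1157*o + 20.7225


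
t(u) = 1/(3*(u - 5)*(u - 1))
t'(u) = -1/(3*(u - 5)*(u - 1)^2) - 1/(3*(u - 5)^2*(u - 1))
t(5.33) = 0.23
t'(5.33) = -0.76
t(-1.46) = 0.02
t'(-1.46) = 0.01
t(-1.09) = 0.03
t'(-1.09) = 0.02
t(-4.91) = 0.01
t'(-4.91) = 0.00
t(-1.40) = 0.02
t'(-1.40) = 0.01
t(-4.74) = 0.01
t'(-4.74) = 0.00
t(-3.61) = 0.01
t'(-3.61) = 0.00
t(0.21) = 0.09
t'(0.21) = 0.13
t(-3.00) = 0.01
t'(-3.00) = 0.00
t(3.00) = -0.08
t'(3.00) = 0.00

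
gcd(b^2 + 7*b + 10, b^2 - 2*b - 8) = b + 2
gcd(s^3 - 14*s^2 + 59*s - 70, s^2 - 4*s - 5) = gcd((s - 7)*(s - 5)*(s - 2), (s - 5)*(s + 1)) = s - 5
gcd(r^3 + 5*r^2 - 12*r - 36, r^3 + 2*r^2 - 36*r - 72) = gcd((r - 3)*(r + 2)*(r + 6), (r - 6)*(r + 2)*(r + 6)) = r^2 + 8*r + 12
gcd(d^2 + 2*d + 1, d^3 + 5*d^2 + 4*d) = d + 1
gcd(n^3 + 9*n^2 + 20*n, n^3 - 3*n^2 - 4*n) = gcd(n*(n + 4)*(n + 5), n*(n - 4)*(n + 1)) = n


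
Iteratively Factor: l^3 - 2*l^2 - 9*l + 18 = (l - 3)*(l^2 + l - 6) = (l - 3)*(l - 2)*(l + 3)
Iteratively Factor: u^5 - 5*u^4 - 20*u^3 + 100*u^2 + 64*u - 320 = (u - 4)*(u^4 - u^3 - 24*u^2 + 4*u + 80) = (u - 4)*(u + 2)*(u^3 - 3*u^2 - 18*u + 40) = (u - 4)*(u - 2)*(u + 2)*(u^2 - u - 20) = (u - 5)*(u - 4)*(u - 2)*(u + 2)*(u + 4)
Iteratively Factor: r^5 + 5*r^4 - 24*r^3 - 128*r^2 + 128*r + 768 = (r - 4)*(r^4 + 9*r^3 + 12*r^2 - 80*r - 192) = (r - 4)*(r + 4)*(r^3 + 5*r^2 - 8*r - 48) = (r - 4)*(r + 4)^2*(r^2 + r - 12) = (r - 4)*(r + 4)^3*(r - 3)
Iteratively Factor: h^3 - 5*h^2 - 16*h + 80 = (h + 4)*(h^2 - 9*h + 20) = (h - 5)*(h + 4)*(h - 4)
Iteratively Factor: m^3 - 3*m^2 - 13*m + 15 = (m - 5)*(m^2 + 2*m - 3) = (m - 5)*(m + 3)*(m - 1)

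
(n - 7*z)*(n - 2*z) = n^2 - 9*n*z + 14*z^2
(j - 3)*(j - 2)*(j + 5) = j^3 - 19*j + 30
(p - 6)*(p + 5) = p^2 - p - 30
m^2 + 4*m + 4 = (m + 2)^2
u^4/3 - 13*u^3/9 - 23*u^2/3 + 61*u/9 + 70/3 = (u/3 + 1)*(u - 7)*(u - 2)*(u + 5/3)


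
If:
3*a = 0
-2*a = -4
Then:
No Solution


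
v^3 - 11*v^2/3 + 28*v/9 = v*(v - 7/3)*(v - 4/3)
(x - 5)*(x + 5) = x^2 - 25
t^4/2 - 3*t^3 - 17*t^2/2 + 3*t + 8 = (t/2 + 1)*(t - 8)*(t - 1)*(t + 1)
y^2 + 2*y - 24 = (y - 4)*(y + 6)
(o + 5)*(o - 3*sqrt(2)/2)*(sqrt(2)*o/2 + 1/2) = sqrt(2)*o^3/2 - o^2 + 5*sqrt(2)*o^2/2 - 5*o - 3*sqrt(2)*o/4 - 15*sqrt(2)/4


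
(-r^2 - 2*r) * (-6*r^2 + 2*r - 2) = 6*r^4 + 10*r^3 - 2*r^2 + 4*r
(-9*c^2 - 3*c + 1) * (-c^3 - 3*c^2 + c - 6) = 9*c^5 + 30*c^4 - c^3 + 48*c^2 + 19*c - 6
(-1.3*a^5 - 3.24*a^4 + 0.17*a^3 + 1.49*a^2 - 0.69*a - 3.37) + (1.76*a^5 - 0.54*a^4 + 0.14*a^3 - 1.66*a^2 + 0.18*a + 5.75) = 0.46*a^5 - 3.78*a^4 + 0.31*a^3 - 0.17*a^2 - 0.51*a + 2.38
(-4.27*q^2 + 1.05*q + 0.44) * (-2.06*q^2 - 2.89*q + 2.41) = 8.7962*q^4 + 10.1773*q^3 - 14.2316*q^2 + 1.2589*q + 1.0604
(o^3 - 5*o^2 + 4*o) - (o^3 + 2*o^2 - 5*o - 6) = -7*o^2 + 9*o + 6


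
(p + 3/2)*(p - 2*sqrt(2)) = p^2 - 2*sqrt(2)*p + 3*p/2 - 3*sqrt(2)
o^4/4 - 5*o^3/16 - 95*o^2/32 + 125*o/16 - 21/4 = (o/4 + 1)*(o - 2)*(o - 7/4)*(o - 3/2)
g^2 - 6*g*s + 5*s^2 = (g - 5*s)*(g - s)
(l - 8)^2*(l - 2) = l^3 - 18*l^2 + 96*l - 128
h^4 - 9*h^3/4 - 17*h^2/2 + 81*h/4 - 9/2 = (h - 3)*(h - 2)*(h - 1/4)*(h + 3)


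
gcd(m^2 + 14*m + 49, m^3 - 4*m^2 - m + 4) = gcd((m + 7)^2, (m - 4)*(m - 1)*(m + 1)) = 1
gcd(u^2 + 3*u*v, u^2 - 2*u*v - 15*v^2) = u + 3*v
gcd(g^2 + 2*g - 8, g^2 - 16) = g + 4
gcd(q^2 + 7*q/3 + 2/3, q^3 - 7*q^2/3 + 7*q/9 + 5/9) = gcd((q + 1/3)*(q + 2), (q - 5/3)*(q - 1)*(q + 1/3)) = q + 1/3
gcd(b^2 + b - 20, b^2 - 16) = b - 4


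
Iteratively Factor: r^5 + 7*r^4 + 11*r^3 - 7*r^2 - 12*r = (r + 1)*(r^4 + 6*r^3 + 5*r^2 - 12*r) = (r - 1)*(r + 1)*(r^3 + 7*r^2 + 12*r) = (r - 1)*(r + 1)*(r + 3)*(r^2 + 4*r) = (r - 1)*(r + 1)*(r + 3)*(r + 4)*(r)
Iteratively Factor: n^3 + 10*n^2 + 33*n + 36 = (n + 3)*(n^2 + 7*n + 12) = (n + 3)*(n + 4)*(n + 3)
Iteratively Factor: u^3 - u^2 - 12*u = (u - 4)*(u^2 + 3*u) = (u - 4)*(u + 3)*(u)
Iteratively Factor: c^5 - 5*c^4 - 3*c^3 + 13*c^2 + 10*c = (c - 2)*(c^4 - 3*c^3 - 9*c^2 - 5*c) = (c - 2)*(c + 1)*(c^3 - 4*c^2 - 5*c) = (c - 5)*(c - 2)*(c + 1)*(c^2 + c) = c*(c - 5)*(c - 2)*(c + 1)*(c + 1)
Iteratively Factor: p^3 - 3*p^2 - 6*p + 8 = (p - 1)*(p^2 - 2*p - 8) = (p - 1)*(p + 2)*(p - 4)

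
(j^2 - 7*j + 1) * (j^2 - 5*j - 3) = j^4 - 12*j^3 + 33*j^2 + 16*j - 3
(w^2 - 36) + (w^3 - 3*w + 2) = w^3 + w^2 - 3*w - 34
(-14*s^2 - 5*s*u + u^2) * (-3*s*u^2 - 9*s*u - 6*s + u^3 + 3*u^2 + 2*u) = 42*s^3*u^2 + 126*s^3*u + 84*s^3 + s^2*u^3 + 3*s^2*u^2 + 2*s^2*u - 8*s*u^4 - 24*s*u^3 - 16*s*u^2 + u^5 + 3*u^4 + 2*u^3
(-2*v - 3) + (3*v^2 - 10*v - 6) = 3*v^2 - 12*v - 9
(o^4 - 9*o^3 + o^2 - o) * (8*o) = 8*o^5 - 72*o^4 + 8*o^3 - 8*o^2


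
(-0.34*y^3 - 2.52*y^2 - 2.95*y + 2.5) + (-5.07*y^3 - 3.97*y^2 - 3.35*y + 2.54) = -5.41*y^3 - 6.49*y^2 - 6.3*y + 5.04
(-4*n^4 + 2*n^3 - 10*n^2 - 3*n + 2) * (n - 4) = -4*n^5 + 18*n^4 - 18*n^3 + 37*n^2 + 14*n - 8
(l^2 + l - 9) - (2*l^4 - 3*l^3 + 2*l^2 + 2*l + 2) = -2*l^4 + 3*l^3 - l^2 - l - 11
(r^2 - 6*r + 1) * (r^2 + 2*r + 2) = r^4 - 4*r^3 - 9*r^2 - 10*r + 2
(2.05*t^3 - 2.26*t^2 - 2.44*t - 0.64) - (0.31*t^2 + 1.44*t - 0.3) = 2.05*t^3 - 2.57*t^2 - 3.88*t - 0.34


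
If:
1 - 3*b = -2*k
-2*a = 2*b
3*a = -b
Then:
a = 0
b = 0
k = -1/2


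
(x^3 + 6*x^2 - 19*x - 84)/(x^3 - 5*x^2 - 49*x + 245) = (x^2 - x - 12)/(x^2 - 12*x + 35)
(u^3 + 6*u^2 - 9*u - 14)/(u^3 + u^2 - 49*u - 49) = (u - 2)/(u - 7)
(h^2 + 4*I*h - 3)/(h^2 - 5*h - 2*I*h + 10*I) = (h^2 + 4*I*h - 3)/(h^2 - 5*h - 2*I*h + 10*I)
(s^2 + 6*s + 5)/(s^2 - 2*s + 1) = (s^2 + 6*s + 5)/(s^2 - 2*s + 1)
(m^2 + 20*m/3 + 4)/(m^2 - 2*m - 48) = (m + 2/3)/(m - 8)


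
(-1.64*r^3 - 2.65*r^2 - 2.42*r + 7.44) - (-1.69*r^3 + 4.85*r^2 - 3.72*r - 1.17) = 0.05*r^3 - 7.5*r^2 + 1.3*r + 8.61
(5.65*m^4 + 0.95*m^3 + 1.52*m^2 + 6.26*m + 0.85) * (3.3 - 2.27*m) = -12.8255*m^5 + 16.4885*m^4 - 0.3154*m^3 - 9.1942*m^2 + 18.7285*m + 2.805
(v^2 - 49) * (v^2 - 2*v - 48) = v^4 - 2*v^3 - 97*v^2 + 98*v + 2352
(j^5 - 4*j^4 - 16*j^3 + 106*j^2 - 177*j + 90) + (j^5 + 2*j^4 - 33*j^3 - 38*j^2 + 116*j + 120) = 2*j^5 - 2*j^4 - 49*j^3 + 68*j^2 - 61*j + 210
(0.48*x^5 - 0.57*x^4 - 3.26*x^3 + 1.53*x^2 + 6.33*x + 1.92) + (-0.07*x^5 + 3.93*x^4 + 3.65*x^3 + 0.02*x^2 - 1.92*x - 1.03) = 0.41*x^5 + 3.36*x^4 + 0.39*x^3 + 1.55*x^2 + 4.41*x + 0.89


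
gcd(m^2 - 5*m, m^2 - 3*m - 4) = 1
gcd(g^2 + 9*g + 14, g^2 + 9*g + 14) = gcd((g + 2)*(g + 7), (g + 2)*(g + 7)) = g^2 + 9*g + 14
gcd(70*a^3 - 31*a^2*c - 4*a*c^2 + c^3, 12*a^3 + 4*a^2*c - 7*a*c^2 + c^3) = 2*a - c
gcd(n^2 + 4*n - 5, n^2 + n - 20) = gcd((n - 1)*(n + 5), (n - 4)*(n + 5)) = n + 5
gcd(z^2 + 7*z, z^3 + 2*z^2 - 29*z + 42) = z + 7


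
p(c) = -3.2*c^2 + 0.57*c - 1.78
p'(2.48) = -15.30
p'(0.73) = -4.10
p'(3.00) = -18.63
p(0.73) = -3.07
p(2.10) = -14.70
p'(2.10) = -12.87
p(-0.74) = -3.95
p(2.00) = -13.44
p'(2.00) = -12.23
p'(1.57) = -9.48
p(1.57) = -8.77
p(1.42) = -7.42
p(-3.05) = -33.29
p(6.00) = -113.56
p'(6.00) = -37.83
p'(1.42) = -8.52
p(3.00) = -28.87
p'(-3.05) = 20.09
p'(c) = 0.57 - 6.4*c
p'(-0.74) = 5.31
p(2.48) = -20.05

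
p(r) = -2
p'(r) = 0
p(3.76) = -2.00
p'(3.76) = 0.00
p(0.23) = -2.00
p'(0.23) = 0.00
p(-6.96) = -2.00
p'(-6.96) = 0.00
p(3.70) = -2.00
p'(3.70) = 0.00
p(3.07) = -2.00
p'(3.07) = 0.00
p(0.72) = -2.00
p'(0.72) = 0.00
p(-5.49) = -2.00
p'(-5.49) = 0.00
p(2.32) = -2.00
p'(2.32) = 0.00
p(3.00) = -2.00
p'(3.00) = 0.00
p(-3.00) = -2.00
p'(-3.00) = 0.00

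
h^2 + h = h*(h + 1)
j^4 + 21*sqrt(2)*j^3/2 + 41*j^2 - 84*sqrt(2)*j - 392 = (j - 2*sqrt(2))*(j + 2*sqrt(2))*(j + 7*sqrt(2)/2)*(j + 7*sqrt(2))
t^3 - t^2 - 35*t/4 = t*(t - 7/2)*(t + 5/2)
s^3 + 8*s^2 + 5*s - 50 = (s - 2)*(s + 5)^2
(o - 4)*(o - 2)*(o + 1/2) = o^3 - 11*o^2/2 + 5*o + 4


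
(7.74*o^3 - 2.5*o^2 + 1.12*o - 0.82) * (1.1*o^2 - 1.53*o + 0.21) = 8.514*o^5 - 14.5922*o^4 + 6.6824*o^3 - 3.1406*o^2 + 1.4898*o - 0.1722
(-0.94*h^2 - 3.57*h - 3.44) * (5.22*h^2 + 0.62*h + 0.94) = -4.9068*h^4 - 19.2182*h^3 - 21.0538*h^2 - 5.4886*h - 3.2336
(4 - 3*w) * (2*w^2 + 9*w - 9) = -6*w^3 - 19*w^2 + 63*w - 36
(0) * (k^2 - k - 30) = 0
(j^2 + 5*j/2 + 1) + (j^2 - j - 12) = 2*j^2 + 3*j/2 - 11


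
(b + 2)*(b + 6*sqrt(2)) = b^2 + 2*b + 6*sqrt(2)*b + 12*sqrt(2)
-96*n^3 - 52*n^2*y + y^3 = (-8*n + y)*(2*n + y)*(6*n + y)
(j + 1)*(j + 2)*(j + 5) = j^3 + 8*j^2 + 17*j + 10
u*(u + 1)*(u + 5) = u^3 + 6*u^2 + 5*u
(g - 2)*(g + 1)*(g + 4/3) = g^3 + g^2/3 - 10*g/3 - 8/3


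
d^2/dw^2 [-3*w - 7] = 0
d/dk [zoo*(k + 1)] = zoo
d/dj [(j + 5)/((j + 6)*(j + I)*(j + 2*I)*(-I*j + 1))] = (-3*I*j^3 + j^2*(5 - 32*I) + j*(52 - 90*I) + 150 - 2*I)/(j^7 + j^6*(12 + 7*I) + j^5*(17 + 84*I) + j^4*(-228 + 227*I) + j^3*(-668 - 300*I) + j^2*(192 - 896*I) + j*(576 + 48*I) + 144*I)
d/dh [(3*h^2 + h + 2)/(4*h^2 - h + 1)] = (-7*h^2 - 10*h + 3)/(16*h^4 - 8*h^3 + 9*h^2 - 2*h + 1)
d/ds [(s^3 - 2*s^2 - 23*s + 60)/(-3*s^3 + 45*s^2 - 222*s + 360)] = (13*s^2 - 90*s + 105)/(3*(s^4 - 22*s^3 + 181*s^2 - 660*s + 900))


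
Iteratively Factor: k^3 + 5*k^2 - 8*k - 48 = (k + 4)*(k^2 + k - 12) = (k + 4)^2*(k - 3)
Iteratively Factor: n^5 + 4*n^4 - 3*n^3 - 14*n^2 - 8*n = (n + 4)*(n^4 - 3*n^2 - 2*n) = (n - 2)*(n + 4)*(n^3 + 2*n^2 + n) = (n - 2)*(n + 1)*(n + 4)*(n^2 + n) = (n - 2)*(n + 1)^2*(n + 4)*(n)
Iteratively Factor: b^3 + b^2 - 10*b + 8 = (b - 2)*(b^2 + 3*b - 4) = (b - 2)*(b - 1)*(b + 4)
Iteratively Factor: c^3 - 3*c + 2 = (c + 2)*(c^2 - 2*c + 1) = (c - 1)*(c + 2)*(c - 1)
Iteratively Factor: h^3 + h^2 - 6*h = (h - 2)*(h^2 + 3*h) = h*(h - 2)*(h + 3)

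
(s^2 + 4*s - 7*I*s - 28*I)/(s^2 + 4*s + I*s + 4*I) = (s - 7*I)/(s + I)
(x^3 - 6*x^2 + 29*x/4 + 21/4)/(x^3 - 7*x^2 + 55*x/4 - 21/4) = (2*x + 1)/(2*x - 1)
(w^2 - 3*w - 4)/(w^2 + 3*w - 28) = (w + 1)/(w + 7)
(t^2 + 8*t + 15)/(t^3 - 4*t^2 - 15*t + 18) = (t + 5)/(t^2 - 7*t + 6)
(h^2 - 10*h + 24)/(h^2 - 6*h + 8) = (h - 6)/(h - 2)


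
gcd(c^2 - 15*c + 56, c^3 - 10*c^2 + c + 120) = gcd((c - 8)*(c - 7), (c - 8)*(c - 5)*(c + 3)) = c - 8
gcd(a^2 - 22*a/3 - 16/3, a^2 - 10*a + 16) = a - 8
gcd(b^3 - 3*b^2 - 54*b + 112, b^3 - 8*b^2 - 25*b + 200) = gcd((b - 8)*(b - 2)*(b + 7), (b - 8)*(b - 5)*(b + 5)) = b - 8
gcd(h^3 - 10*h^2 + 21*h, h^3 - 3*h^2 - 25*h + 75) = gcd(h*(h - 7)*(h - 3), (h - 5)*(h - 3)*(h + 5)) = h - 3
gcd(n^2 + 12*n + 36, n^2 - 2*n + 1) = 1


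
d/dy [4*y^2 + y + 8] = 8*y + 1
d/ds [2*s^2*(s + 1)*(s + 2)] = 2*s*(4*s^2 + 9*s + 4)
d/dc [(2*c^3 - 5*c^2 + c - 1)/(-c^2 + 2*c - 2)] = c*(-2*c^3 + 8*c^2 - 21*c + 18)/(c^4 - 4*c^3 + 8*c^2 - 8*c + 4)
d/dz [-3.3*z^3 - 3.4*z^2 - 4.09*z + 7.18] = -9.9*z^2 - 6.8*z - 4.09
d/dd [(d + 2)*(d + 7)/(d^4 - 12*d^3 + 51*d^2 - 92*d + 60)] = (-2*d^4 - 19*d^3 + 122*d^2 + 197*d - 914)/(d^7 - 22*d^6 + 202*d^5 - 1004*d^4 + 2921*d^3 - 4982*d^2 + 4620*d - 1800)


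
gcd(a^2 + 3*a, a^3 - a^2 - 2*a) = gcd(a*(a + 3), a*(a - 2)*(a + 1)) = a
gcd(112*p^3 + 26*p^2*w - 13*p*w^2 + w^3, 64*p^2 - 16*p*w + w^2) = 8*p - w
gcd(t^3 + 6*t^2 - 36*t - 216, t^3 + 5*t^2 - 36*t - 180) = t^2 - 36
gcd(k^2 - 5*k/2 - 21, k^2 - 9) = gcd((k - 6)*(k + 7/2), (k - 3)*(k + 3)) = 1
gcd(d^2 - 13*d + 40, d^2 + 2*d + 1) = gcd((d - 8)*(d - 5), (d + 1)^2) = 1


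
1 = 1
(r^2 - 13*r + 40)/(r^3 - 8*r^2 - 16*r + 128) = (r - 5)/(r^2 - 16)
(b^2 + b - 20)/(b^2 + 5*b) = (b - 4)/b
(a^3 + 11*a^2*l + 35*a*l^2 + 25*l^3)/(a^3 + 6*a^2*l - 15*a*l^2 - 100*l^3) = (a + l)/(a - 4*l)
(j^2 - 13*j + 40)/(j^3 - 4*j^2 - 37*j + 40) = (j - 5)/(j^2 + 4*j - 5)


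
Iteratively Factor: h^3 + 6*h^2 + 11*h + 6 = (h + 2)*(h^2 + 4*h + 3) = (h + 1)*(h + 2)*(h + 3)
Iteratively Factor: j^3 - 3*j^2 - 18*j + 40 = (j - 2)*(j^2 - j - 20) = (j - 2)*(j + 4)*(j - 5)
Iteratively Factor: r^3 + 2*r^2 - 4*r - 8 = (r + 2)*(r^2 - 4) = (r - 2)*(r + 2)*(r + 2)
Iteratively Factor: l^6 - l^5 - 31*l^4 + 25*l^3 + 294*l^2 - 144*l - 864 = (l - 3)*(l^5 + 2*l^4 - 25*l^3 - 50*l^2 + 144*l + 288) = (l - 4)*(l - 3)*(l^4 + 6*l^3 - l^2 - 54*l - 72) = (l - 4)*(l - 3)*(l + 2)*(l^3 + 4*l^2 - 9*l - 36) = (l - 4)*(l - 3)*(l + 2)*(l + 4)*(l^2 - 9) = (l - 4)*(l - 3)^2*(l + 2)*(l + 4)*(l + 3)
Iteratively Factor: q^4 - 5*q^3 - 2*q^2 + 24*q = (q - 3)*(q^3 - 2*q^2 - 8*q) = q*(q - 3)*(q^2 - 2*q - 8) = q*(q - 4)*(q - 3)*(q + 2)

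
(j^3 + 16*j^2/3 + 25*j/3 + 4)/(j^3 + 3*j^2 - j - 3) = (j + 4/3)/(j - 1)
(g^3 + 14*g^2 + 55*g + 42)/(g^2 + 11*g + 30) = (g^2 + 8*g + 7)/(g + 5)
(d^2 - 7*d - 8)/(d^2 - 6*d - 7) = (d - 8)/(d - 7)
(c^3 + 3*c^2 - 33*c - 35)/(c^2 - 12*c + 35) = (c^2 + 8*c + 7)/(c - 7)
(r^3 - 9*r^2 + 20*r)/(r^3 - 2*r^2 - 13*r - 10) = r*(r - 4)/(r^2 + 3*r + 2)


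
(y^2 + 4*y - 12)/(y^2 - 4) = (y + 6)/(y + 2)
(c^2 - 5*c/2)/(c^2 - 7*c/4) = 2*(2*c - 5)/(4*c - 7)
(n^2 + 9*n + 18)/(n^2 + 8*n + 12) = (n + 3)/(n + 2)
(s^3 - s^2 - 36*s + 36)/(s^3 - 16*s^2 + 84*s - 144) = (s^2 + 5*s - 6)/(s^2 - 10*s + 24)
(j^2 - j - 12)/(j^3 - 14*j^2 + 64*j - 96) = (j + 3)/(j^2 - 10*j + 24)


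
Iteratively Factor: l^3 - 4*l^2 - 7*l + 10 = (l - 5)*(l^2 + l - 2) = (l - 5)*(l + 2)*(l - 1)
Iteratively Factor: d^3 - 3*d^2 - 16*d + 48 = (d - 4)*(d^2 + d - 12) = (d - 4)*(d - 3)*(d + 4)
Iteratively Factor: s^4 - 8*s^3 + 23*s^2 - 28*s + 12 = (s - 3)*(s^3 - 5*s^2 + 8*s - 4) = (s - 3)*(s - 2)*(s^2 - 3*s + 2) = (s - 3)*(s - 2)*(s - 1)*(s - 2)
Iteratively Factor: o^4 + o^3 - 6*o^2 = (o)*(o^3 + o^2 - 6*o) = o*(o + 3)*(o^2 - 2*o) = o*(o - 2)*(o + 3)*(o)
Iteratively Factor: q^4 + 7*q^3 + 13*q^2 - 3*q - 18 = (q + 2)*(q^3 + 5*q^2 + 3*q - 9) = (q + 2)*(q + 3)*(q^2 + 2*q - 3) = (q - 1)*(q + 2)*(q + 3)*(q + 3)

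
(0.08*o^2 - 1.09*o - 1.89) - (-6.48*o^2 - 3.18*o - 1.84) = 6.56*o^2 + 2.09*o - 0.0499999999999998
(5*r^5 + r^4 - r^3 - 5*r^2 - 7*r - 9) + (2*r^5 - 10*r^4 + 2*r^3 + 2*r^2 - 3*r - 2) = 7*r^5 - 9*r^4 + r^3 - 3*r^2 - 10*r - 11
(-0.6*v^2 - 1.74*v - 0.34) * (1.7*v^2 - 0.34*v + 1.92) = -1.02*v^4 - 2.754*v^3 - 1.1384*v^2 - 3.2252*v - 0.6528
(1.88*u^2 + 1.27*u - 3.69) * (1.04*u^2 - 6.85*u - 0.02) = 1.9552*u^4 - 11.5572*u^3 - 12.5747*u^2 + 25.2511*u + 0.0738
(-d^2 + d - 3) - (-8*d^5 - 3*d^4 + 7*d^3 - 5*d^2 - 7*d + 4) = 8*d^5 + 3*d^4 - 7*d^3 + 4*d^2 + 8*d - 7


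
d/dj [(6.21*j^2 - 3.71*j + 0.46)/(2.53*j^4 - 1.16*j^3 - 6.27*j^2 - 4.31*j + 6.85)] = (-31.4226*j^5 + 35.3625*j^4 - 13.2624*j^3 - 48.426*j^2 + 90.8454*j - 23.4309)/(6.4009*j^8 - 5.8696*j^7 - 30.3806*j^6 - 7.2622*j^5 + 83.9731*j^4 + 38.1554*j^3 - 67.3229*j^2 - 59.047*j + 46.9225)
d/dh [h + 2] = 1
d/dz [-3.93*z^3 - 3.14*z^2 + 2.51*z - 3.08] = -11.79*z^2 - 6.28*z + 2.51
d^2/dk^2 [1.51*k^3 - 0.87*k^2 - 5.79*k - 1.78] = 9.06*k - 1.74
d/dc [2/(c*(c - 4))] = 4*(2 - c)/(c^2*(c^2 - 8*c + 16))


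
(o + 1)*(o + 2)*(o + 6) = o^3 + 9*o^2 + 20*o + 12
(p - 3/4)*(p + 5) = p^2 + 17*p/4 - 15/4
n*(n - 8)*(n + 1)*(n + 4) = n^4 - 3*n^3 - 36*n^2 - 32*n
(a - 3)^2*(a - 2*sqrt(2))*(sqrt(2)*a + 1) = sqrt(2)*a^4 - 6*sqrt(2)*a^3 - 3*a^3 + 7*sqrt(2)*a^2 + 18*a^2 - 27*a + 12*sqrt(2)*a - 18*sqrt(2)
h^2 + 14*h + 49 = (h + 7)^2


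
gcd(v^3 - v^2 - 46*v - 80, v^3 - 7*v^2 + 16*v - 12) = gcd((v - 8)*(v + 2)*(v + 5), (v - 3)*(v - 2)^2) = 1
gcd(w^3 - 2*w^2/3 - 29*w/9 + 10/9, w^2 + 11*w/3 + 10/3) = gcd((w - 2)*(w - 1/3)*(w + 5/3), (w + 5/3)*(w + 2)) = w + 5/3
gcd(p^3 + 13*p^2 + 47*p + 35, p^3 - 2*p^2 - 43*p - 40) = p^2 + 6*p + 5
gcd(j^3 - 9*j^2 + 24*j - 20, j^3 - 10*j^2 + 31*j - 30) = j^2 - 7*j + 10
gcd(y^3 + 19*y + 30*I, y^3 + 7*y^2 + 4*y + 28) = y + 2*I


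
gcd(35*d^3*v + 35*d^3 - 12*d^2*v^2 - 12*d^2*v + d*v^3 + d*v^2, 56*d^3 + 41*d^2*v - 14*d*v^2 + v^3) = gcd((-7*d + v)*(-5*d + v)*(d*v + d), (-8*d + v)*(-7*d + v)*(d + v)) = -7*d + v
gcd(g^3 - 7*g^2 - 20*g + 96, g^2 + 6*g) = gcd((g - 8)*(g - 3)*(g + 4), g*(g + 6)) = 1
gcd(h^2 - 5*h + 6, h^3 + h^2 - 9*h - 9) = h - 3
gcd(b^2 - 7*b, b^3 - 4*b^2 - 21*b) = b^2 - 7*b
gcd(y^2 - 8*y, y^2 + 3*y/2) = y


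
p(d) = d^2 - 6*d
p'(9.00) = 12.00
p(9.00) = 27.00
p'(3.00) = 0.00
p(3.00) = -9.00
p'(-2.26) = -10.52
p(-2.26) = 18.67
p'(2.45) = -1.10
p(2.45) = -8.70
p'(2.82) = -0.36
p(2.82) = -8.97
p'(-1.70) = -9.40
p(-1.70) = 13.09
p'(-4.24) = -14.48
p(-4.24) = 43.42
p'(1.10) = -3.80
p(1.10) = -5.39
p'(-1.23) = -8.46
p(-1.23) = 8.89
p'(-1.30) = -8.60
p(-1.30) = 9.49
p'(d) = 2*d - 6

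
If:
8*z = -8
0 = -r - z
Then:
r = 1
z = -1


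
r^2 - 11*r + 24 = (r - 8)*(r - 3)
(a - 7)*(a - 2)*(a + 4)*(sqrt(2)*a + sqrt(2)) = sqrt(2)*a^4 - 4*sqrt(2)*a^3 - 27*sqrt(2)*a^2 + 34*sqrt(2)*a + 56*sqrt(2)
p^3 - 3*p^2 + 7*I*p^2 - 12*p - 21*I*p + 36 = (p - 3)*(p + 3*I)*(p + 4*I)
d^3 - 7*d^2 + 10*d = d*(d - 5)*(d - 2)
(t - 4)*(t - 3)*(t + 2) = t^3 - 5*t^2 - 2*t + 24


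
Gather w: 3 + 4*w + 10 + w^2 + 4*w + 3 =w^2 + 8*w + 16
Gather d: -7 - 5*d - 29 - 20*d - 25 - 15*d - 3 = -40*d - 64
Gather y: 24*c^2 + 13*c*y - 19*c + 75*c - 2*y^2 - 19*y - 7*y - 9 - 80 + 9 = 24*c^2 + 56*c - 2*y^2 + y*(13*c - 26) - 80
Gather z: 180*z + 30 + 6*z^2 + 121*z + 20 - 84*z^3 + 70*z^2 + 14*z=-84*z^3 + 76*z^2 + 315*z + 50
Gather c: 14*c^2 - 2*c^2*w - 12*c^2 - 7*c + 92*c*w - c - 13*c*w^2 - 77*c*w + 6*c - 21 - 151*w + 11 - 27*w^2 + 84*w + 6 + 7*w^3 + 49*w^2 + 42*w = c^2*(2 - 2*w) + c*(-13*w^2 + 15*w - 2) + 7*w^3 + 22*w^2 - 25*w - 4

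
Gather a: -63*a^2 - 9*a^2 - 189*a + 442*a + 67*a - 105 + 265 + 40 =-72*a^2 + 320*a + 200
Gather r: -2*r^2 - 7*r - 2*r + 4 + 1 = -2*r^2 - 9*r + 5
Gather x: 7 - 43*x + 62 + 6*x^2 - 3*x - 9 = 6*x^2 - 46*x + 60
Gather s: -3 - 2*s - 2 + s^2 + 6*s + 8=s^2 + 4*s + 3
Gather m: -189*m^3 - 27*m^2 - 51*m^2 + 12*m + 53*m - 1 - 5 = -189*m^3 - 78*m^2 + 65*m - 6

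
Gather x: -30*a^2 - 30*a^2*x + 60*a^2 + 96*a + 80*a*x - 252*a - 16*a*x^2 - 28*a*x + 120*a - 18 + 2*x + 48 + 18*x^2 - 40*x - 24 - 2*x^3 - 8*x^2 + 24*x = 30*a^2 - 36*a - 2*x^3 + x^2*(10 - 16*a) + x*(-30*a^2 + 52*a - 14) + 6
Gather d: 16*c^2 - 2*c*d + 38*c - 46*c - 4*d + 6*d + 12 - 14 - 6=16*c^2 - 8*c + d*(2 - 2*c) - 8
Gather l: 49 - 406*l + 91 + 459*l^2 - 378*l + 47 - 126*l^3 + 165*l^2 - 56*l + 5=-126*l^3 + 624*l^2 - 840*l + 192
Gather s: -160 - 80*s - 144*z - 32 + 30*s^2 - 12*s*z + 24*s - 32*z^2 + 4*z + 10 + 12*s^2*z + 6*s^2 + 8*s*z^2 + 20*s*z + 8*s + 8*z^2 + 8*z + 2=s^2*(12*z + 36) + s*(8*z^2 + 8*z - 48) - 24*z^2 - 132*z - 180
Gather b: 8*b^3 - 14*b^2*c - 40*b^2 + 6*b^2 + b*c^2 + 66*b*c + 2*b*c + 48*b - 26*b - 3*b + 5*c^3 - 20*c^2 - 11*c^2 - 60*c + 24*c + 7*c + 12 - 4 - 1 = 8*b^3 + b^2*(-14*c - 34) + b*(c^2 + 68*c + 19) + 5*c^3 - 31*c^2 - 29*c + 7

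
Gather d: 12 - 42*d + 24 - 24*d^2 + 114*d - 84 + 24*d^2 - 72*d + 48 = 0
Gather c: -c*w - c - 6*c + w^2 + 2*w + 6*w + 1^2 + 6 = c*(-w - 7) + w^2 + 8*w + 7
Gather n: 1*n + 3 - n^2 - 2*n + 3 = -n^2 - n + 6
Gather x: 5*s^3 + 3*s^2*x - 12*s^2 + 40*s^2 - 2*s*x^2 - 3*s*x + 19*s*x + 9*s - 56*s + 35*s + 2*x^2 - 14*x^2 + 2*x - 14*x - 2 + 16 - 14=5*s^3 + 28*s^2 - 12*s + x^2*(-2*s - 12) + x*(3*s^2 + 16*s - 12)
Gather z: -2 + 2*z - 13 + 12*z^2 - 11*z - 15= 12*z^2 - 9*z - 30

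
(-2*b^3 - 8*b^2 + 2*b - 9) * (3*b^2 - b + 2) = -6*b^5 - 22*b^4 + 10*b^3 - 45*b^2 + 13*b - 18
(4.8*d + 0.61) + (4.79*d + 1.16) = 9.59*d + 1.77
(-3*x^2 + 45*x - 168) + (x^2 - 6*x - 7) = -2*x^2 + 39*x - 175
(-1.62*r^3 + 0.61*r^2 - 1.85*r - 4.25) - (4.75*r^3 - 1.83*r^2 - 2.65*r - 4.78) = -6.37*r^3 + 2.44*r^2 + 0.8*r + 0.53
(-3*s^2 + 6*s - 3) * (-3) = 9*s^2 - 18*s + 9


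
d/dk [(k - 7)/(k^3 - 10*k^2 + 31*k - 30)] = (k^3 - 10*k^2 + 31*k - (k - 7)*(3*k^2 - 20*k + 31) - 30)/(k^3 - 10*k^2 + 31*k - 30)^2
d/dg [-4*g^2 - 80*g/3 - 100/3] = -8*g - 80/3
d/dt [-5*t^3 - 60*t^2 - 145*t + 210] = -15*t^2 - 120*t - 145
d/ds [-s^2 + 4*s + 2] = 4 - 2*s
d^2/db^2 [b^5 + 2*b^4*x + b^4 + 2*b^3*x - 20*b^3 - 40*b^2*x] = 20*b^3 + 24*b^2*x + 12*b^2 + 12*b*x - 120*b - 80*x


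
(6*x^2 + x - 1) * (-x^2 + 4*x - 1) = -6*x^4 + 23*x^3 - x^2 - 5*x + 1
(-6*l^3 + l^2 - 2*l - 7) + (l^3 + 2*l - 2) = -5*l^3 + l^2 - 9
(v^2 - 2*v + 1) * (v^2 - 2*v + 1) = v^4 - 4*v^3 + 6*v^2 - 4*v + 1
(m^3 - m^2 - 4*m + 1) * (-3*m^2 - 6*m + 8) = -3*m^5 - 3*m^4 + 26*m^3 + 13*m^2 - 38*m + 8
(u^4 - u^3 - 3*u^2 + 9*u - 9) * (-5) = -5*u^4 + 5*u^3 + 15*u^2 - 45*u + 45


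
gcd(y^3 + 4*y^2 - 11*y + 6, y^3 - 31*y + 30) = y^2 + 5*y - 6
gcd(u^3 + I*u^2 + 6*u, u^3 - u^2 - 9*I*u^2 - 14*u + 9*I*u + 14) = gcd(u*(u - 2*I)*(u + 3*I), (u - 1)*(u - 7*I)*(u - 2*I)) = u - 2*I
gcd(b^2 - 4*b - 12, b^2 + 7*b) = 1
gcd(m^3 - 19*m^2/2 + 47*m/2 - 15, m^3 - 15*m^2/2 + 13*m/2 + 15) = m^2 - 17*m/2 + 15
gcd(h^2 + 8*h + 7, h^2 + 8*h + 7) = h^2 + 8*h + 7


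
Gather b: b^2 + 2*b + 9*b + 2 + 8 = b^2 + 11*b + 10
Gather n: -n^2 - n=-n^2 - n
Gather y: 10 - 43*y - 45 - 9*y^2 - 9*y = -9*y^2 - 52*y - 35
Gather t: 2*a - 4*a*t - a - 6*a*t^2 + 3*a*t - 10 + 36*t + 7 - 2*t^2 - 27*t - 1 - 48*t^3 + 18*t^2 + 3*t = a - 48*t^3 + t^2*(16 - 6*a) + t*(12 - a) - 4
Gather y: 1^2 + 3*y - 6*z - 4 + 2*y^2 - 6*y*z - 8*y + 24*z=2*y^2 + y*(-6*z - 5) + 18*z - 3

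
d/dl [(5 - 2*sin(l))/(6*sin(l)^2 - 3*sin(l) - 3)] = (4*sin(l)^2 - 20*sin(l) + 7)*cos(l)/(3*(sin(l) - 1)^2*(2*sin(l) + 1)^2)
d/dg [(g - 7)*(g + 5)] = 2*g - 2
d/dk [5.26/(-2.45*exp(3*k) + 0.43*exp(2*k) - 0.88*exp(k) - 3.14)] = (38.661*exp(2*k) - 4.5236*exp(k) + 4.6288)*exp(k)/(2.45*exp(3*k) - 0.43*exp(2*k) + 0.88*exp(k) + 3.14)^2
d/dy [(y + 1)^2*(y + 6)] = (y + 1)*(3*y + 13)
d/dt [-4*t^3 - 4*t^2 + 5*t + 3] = -12*t^2 - 8*t + 5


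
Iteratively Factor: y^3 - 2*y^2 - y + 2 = (y - 2)*(y^2 - 1) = (y - 2)*(y + 1)*(y - 1)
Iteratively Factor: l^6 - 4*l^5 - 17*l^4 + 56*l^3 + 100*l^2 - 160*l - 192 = (l + 3)*(l^5 - 7*l^4 + 4*l^3 + 44*l^2 - 32*l - 64) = (l - 4)*(l + 3)*(l^4 - 3*l^3 - 8*l^2 + 12*l + 16) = (l - 4)*(l + 2)*(l + 3)*(l^3 - 5*l^2 + 2*l + 8) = (l - 4)*(l + 1)*(l + 2)*(l + 3)*(l^2 - 6*l + 8) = (l - 4)*(l - 2)*(l + 1)*(l + 2)*(l + 3)*(l - 4)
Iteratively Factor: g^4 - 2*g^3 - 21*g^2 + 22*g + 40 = (g + 1)*(g^3 - 3*g^2 - 18*g + 40) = (g + 1)*(g + 4)*(g^2 - 7*g + 10) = (g - 2)*(g + 1)*(g + 4)*(g - 5)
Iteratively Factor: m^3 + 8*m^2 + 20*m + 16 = (m + 2)*(m^2 + 6*m + 8) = (m + 2)^2*(m + 4)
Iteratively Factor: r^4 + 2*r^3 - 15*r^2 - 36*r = (r - 4)*(r^3 + 6*r^2 + 9*r) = r*(r - 4)*(r^2 + 6*r + 9) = r*(r - 4)*(r + 3)*(r + 3)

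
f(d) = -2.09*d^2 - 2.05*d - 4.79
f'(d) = -4.18*d - 2.05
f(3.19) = -32.60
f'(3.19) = -15.38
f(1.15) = -9.91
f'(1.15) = -6.86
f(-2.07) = -9.50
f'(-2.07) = 6.60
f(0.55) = -6.55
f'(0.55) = -4.35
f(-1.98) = -8.92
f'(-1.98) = 6.23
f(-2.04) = -9.31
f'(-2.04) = 6.48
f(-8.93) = -153.15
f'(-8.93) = 35.28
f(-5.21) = -50.84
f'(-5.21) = 19.73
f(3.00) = -29.75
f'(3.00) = -14.59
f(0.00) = -4.79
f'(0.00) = -2.05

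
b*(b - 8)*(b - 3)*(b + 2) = b^4 - 9*b^3 + 2*b^2 + 48*b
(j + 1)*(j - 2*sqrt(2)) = j^2 - 2*sqrt(2)*j + j - 2*sqrt(2)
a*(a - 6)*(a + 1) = a^3 - 5*a^2 - 6*a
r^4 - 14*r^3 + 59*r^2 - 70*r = r*(r - 7)*(r - 5)*(r - 2)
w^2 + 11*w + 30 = (w + 5)*(w + 6)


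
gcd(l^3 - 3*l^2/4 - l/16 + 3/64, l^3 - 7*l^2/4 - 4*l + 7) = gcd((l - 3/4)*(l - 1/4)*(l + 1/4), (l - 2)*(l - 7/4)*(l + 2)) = 1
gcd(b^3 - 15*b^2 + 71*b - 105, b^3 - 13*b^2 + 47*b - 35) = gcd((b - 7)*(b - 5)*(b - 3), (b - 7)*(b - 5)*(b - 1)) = b^2 - 12*b + 35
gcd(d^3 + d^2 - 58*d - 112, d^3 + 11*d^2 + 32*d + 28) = d^2 + 9*d + 14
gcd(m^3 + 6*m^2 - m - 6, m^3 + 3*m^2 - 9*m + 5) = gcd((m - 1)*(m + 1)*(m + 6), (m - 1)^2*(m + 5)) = m - 1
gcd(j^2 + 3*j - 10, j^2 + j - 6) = j - 2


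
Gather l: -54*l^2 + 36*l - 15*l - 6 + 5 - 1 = -54*l^2 + 21*l - 2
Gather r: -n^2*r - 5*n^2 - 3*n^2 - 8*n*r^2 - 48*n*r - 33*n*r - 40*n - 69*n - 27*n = -8*n^2 - 8*n*r^2 - 136*n + r*(-n^2 - 81*n)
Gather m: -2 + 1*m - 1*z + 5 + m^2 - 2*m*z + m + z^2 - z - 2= m^2 + m*(2 - 2*z) + z^2 - 2*z + 1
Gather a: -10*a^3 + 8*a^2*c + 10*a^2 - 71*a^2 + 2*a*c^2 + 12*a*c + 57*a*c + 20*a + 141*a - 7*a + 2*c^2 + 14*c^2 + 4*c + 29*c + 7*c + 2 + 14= -10*a^3 + a^2*(8*c - 61) + a*(2*c^2 + 69*c + 154) + 16*c^2 + 40*c + 16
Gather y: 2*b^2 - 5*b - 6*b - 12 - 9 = 2*b^2 - 11*b - 21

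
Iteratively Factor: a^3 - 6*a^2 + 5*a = (a)*(a^2 - 6*a + 5) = a*(a - 1)*(a - 5)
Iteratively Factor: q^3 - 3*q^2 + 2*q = (q)*(q^2 - 3*q + 2) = q*(q - 2)*(q - 1)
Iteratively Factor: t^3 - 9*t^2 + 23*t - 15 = (t - 5)*(t^2 - 4*t + 3) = (t - 5)*(t - 1)*(t - 3)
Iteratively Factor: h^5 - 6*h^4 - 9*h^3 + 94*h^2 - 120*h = (h - 5)*(h^4 - h^3 - 14*h^2 + 24*h) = (h - 5)*(h + 4)*(h^3 - 5*h^2 + 6*h) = (h - 5)*(h - 3)*(h + 4)*(h^2 - 2*h) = (h - 5)*(h - 3)*(h - 2)*(h + 4)*(h)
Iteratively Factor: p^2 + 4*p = (p)*(p + 4)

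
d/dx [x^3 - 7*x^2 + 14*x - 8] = 3*x^2 - 14*x + 14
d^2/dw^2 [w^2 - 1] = 2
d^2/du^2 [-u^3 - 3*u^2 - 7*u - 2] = -6*u - 6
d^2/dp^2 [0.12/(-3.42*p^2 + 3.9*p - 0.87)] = (2.807136*p^2 - 3.20112*p - 0.12*(6.84*p - 3.9)*(13.68*p - 7.8) + 0.714096)/(3.42*p^2 - 3.9*p + 0.87)^3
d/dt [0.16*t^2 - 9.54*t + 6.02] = 0.32*t - 9.54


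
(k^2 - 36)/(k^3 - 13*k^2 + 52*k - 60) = (k + 6)/(k^2 - 7*k + 10)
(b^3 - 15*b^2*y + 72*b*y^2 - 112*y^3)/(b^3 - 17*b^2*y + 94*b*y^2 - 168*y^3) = (-b + 4*y)/(-b + 6*y)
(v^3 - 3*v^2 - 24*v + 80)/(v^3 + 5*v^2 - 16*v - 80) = (v - 4)/(v + 4)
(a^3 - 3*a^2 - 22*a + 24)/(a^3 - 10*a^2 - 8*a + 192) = (a - 1)/(a - 8)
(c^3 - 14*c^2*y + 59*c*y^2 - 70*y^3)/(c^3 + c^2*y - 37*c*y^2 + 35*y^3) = (-c^2 + 9*c*y - 14*y^2)/(-c^2 - 6*c*y + 7*y^2)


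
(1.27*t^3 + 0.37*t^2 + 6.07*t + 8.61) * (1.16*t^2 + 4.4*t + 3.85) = 1.4732*t^5 + 6.0172*t^4 + 13.5587*t^3 + 38.1201*t^2 + 61.2535*t + 33.1485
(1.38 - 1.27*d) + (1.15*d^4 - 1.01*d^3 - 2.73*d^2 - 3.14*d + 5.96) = 1.15*d^4 - 1.01*d^3 - 2.73*d^2 - 4.41*d + 7.34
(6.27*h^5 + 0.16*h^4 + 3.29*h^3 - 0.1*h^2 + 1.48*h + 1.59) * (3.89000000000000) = 24.3903*h^5 + 0.6224*h^4 + 12.7981*h^3 - 0.389*h^2 + 5.7572*h + 6.1851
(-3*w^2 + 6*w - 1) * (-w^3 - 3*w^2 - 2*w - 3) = 3*w^5 + 3*w^4 - 11*w^3 - 16*w + 3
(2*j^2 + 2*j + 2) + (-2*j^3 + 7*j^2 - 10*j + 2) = -2*j^3 + 9*j^2 - 8*j + 4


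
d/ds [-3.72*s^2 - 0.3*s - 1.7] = -7.44*s - 0.3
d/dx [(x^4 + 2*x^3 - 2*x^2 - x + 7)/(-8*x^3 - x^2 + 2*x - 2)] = (-8*x^6 - 2*x^5 - 12*x^4 - 16*x^3 + 151*x^2 + 22*x - 12)/(64*x^6 + 16*x^5 - 31*x^4 + 28*x^3 + 8*x^2 - 8*x + 4)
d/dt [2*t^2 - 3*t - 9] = 4*t - 3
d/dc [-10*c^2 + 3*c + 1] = 3 - 20*c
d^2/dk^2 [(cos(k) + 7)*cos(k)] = -7*cos(k) - 2*cos(2*k)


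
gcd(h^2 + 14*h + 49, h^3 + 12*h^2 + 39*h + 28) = h + 7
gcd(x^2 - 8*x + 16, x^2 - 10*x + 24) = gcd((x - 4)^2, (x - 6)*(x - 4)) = x - 4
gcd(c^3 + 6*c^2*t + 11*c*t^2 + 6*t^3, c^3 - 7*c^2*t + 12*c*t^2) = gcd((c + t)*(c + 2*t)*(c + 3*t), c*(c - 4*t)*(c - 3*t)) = 1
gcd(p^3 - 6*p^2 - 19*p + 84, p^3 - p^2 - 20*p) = p + 4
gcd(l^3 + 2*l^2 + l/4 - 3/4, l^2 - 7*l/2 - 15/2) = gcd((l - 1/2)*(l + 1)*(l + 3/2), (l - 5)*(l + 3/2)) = l + 3/2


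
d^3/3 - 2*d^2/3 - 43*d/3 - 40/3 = (d/3 + 1/3)*(d - 8)*(d + 5)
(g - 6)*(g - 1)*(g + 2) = g^3 - 5*g^2 - 8*g + 12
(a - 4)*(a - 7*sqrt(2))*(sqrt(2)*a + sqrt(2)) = sqrt(2)*a^3 - 14*a^2 - 3*sqrt(2)*a^2 - 4*sqrt(2)*a + 42*a + 56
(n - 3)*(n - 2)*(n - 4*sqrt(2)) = n^3 - 4*sqrt(2)*n^2 - 5*n^2 + 6*n + 20*sqrt(2)*n - 24*sqrt(2)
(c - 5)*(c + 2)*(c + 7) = c^3 + 4*c^2 - 31*c - 70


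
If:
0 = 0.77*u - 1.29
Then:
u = 1.68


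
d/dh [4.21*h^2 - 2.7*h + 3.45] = 8.42*h - 2.7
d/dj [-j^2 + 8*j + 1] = 8 - 2*j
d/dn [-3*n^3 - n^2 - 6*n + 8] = -9*n^2 - 2*n - 6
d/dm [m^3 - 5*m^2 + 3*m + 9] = 3*m^2 - 10*m + 3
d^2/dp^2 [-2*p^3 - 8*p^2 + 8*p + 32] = -12*p - 16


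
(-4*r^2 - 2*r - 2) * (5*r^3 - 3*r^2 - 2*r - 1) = -20*r^5 + 2*r^4 + 4*r^3 + 14*r^2 + 6*r + 2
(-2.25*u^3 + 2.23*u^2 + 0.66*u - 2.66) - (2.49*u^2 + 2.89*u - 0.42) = -2.25*u^3 - 0.26*u^2 - 2.23*u - 2.24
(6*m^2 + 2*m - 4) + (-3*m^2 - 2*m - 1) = 3*m^2 - 5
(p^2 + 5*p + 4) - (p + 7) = p^2 + 4*p - 3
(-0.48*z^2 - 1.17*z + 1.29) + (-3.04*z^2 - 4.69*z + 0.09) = -3.52*z^2 - 5.86*z + 1.38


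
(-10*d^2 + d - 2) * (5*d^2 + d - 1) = -50*d^4 - 5*d^3 + d^2 - 3*d + 2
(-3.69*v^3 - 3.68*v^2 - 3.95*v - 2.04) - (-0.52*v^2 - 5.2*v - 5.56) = -3.69*v^3 - 3.16*v^2 + 1.25*v + 3.52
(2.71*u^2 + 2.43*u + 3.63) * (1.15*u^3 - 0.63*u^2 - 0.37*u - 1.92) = 3.1165*u^5 + 1.0872*u^4 + 1.6409*u^3 - 8.3892*u^2 - 6.0087*u - 6.9696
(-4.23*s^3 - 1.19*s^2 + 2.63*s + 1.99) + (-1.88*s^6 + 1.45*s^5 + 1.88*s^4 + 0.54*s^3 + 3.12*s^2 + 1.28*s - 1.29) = -1.88*s^6 + 1.45*s^5 + 1.88*s^4 - 3.69*s^3 + 1.93*s^2 + 3.91*s + 0.7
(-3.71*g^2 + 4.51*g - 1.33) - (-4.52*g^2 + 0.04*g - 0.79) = 0.81*g^2 + 4.47*g - 0.54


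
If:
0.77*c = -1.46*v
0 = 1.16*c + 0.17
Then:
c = -0.15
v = 0.08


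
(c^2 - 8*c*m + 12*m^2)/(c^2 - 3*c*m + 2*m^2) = (c - 6*m)/(c - m)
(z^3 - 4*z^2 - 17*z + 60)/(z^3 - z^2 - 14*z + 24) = (z - 5)/(z - 2)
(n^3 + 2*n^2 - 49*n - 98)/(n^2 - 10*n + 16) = (n^3 + 2*n^2 - 49*n - 98)/(n^2 - 10*n + 16)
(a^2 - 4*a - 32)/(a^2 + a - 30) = (a^2 - 4*a - 32)/(a^2 + a - 30)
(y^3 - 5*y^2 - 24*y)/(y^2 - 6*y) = (y^2 - 5*y - 24)/(y - 6)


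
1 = 1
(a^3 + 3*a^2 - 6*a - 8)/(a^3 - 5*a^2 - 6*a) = (a^2 + 2*a - 8)/(a*(a - 6))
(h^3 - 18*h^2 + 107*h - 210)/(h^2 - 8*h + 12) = (h^2 - 12*h + 35)/(h - 2)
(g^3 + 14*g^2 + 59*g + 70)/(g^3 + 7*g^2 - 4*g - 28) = (g + 5)/(g - 2)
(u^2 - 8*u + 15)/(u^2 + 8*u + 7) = (u^2 - 8*u + 15)/(u^2 + 8*u + 7)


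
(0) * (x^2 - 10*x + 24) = 0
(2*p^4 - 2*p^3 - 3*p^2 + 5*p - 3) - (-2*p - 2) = 2*p^4 - 2*p^3 - 3*p^2 + 7*p - 1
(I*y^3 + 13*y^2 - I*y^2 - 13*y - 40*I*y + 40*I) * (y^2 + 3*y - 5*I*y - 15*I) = I*y^5 + 18*y^4 + 2*I*y^4 + 36*y^3 - 108*I*y^3 - 254*y^2 - 210*I*y^2 - 400*y + 315*I*y + 600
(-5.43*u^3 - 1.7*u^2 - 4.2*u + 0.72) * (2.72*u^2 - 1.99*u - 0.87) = -14.7696*u^5 + 6.1817*u^4 - 3.3169*u^3 + 11.7954*u^2 + 2.2212*u - 0.6264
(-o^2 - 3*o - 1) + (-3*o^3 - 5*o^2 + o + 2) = -3*o^3 - 6*o^2 - 2*o + 1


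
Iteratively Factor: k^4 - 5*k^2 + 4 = (k + 1)*(k^3 - k^2 - 4*k + 4) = (k - 2)*(k + 1)*(k^2 + k - 2) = (k - 2)*(k - 1)*(k + 1)*(k + 2)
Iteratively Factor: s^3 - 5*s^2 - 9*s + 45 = (s + 3)*(s^2 - 8*s + 15) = (s - 5)*(s + 3)*(s - 3)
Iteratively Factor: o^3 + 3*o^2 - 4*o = (o - 1)*(o^2 + 4*o) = o*(o - 1)*(o + 4)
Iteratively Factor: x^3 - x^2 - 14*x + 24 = (x + 4)*(x^2 - 5*x + 6) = (x - 2)*(x + 4)*(x - 3)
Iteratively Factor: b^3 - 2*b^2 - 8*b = (b - 4)*(b^2 + 2*b) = b*(b - 4)*(b + 2)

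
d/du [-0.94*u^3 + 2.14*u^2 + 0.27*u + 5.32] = -2.82*u^2 + 4.28*u + 0.27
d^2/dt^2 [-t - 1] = 0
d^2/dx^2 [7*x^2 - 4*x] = 14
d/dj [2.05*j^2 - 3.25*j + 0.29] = 4.1*j - 3.25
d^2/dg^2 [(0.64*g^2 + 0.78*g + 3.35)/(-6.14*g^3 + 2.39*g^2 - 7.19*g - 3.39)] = (-48.255488*g^6 - 176.434128*g^5 - 1277.323848*g^4 + 1011.019548*g^3 - 838.447278*g^2 + 725.856042*g - 377.334232)/(231.475544*g^9 - 270.306132*g^8 + 918.397254*g^7 - 263.309231*g^6 + 776.970795*g^5 + 585.372864*g^4 + 233.854847*g^3 + 443.35098*g^2 + 247.884597*g + 38.958219)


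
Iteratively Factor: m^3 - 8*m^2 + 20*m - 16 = (m - 4)*(m^2 - 4*m + 4) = (m - 4)*(m - 2)*(m - 2)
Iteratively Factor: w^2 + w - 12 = (w + 4)*(w - 3)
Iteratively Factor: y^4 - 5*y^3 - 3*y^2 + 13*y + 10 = (y - 2)*(y^3 - 3*y^2 - 9*y - 5) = (y - 2)*(y + 1)*(y^2 - 4*y - 5) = (y - 5)*(y - 2)*(y + 1)*(y + 1)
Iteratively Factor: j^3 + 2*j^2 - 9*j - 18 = (j + 2)*(j^2 - 9) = (j - 3)*(j + 2)*(j + 3)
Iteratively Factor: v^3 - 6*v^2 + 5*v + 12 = (v + 1)*(v^2 - 7*v + 12) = (v - 3)*(v + 1)*(v - 4)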